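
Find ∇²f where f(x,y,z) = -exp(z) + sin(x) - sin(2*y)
-exp(z) - sin(x) + 4*sin(2*y)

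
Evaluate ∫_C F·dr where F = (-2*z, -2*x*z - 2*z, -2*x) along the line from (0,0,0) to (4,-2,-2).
4/3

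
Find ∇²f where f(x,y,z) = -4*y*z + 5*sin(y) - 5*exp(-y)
-5*sin(y) - 5*exp(-y)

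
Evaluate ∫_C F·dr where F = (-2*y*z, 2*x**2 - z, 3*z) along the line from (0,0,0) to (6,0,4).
24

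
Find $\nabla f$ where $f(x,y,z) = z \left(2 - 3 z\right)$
(0, 0, 2 - 6*z)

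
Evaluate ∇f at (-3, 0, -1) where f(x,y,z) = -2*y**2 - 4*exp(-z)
(0, 0, 4*E)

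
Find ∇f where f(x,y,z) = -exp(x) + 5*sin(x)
(-exp(x) + 5*cos(x), 0, 0)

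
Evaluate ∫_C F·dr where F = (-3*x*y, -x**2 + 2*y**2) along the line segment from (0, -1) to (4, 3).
-128/3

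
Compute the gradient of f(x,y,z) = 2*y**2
(0, 4*y, 0)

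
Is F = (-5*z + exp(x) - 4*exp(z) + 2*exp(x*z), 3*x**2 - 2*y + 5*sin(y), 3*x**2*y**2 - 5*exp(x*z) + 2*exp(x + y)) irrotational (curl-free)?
No, ∇×F = (6*x**2*y + 2*exp(x + y), -6*x*y**2 + 2*x*exp(x*z) + 5*z*exp(x*z) - 4*exp(z) - 2*exp(x + y) - 5, 6*x)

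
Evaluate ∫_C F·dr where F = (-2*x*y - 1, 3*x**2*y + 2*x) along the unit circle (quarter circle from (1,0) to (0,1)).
pi/2 + 29/12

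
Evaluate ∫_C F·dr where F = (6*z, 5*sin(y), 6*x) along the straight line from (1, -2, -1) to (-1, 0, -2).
5*cos(2) + 13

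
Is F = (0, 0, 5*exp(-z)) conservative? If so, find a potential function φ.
Yes, F is conservative. φ = -5*exp(-z)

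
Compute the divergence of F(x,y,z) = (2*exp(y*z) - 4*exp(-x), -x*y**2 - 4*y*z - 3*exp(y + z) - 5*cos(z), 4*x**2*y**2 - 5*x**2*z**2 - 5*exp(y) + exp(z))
-10*x**2*z - 2*x*y - 4*z + exp(z) - 3*exp(y + z) + 4*exp(-x)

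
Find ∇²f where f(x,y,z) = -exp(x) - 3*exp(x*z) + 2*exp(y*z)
-3*x**2*exp(x*z) + 2*y**2*exp(y*z) - 3*z**2*exp(x*z) + 2*z**2*exp(y*z) - exp(x)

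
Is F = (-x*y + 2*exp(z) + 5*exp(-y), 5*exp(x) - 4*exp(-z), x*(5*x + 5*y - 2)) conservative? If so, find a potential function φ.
No, ∇×F = (5*x - 4*exp(-z), -10*x - 5*y + 2*exp(z) + 2, x + 5*exp(x) + 5*exp(-y)) ≠ 0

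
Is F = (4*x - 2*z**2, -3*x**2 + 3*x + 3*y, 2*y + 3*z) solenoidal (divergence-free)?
No, ∇·F = 10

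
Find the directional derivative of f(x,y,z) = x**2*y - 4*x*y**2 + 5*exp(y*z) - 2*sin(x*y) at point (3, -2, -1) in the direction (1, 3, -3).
sqrt(19)*(-14*cos(6) + 15*exp(2) + 143)/19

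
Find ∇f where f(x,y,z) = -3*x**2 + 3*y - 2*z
(-6*x, 3, -2)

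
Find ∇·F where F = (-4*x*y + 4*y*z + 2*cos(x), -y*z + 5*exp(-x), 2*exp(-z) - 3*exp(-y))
-4*y - z - 2*sin(x) - 2*exp(-z)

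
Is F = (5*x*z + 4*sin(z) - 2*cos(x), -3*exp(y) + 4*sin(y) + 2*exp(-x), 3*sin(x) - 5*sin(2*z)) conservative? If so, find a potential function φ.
No, ∇×F = (0, 5*x - 3*cos(x) + 4*cos(z), -2*exp(-x)) ≠ 0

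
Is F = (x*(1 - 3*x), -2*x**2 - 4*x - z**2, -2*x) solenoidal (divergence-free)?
No, ∇·F = 1 - 6*x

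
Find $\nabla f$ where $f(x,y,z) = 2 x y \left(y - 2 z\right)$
(2*y*(y - 2*z), 4*x*(y - z), -4*x*y)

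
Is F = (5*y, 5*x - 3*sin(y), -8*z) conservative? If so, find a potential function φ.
Yes, F is conservative. φ = 5*x*y - 4*z**2 + 3*cos(y)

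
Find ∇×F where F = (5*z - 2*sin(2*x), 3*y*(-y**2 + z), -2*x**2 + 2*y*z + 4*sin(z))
(-3*y + 2*z, 4*x + 5, 0)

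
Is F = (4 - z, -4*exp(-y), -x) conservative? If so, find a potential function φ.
Yes, F is conservative. φ = -x*z + 4*x + 4*exp(-y)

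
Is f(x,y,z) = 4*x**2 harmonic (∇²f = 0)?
No, ∇²f = 8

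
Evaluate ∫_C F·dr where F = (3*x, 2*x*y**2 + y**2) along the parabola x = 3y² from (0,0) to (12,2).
3856/15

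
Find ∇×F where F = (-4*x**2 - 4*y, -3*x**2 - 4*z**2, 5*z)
(8*z, 0, 4 - 6*x)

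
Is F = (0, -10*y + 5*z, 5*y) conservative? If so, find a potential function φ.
Yes, F is conservative. φ = 5*y*(-y + z)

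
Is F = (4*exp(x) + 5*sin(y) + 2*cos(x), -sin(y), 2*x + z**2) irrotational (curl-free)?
No, ∇×F = (0, -2, -5*cos(y))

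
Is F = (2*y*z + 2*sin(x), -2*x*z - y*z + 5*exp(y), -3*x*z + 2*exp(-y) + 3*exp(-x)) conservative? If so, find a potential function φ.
No, ∇×F = (2*x + y - 2*exp(-y), 2*y + 3*z + 3*exp(-x), -4*z) ≠ 0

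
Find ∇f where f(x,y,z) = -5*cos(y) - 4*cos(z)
(0, 5*sin(y), 4*sin(z))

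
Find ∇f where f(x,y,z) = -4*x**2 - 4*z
(-8*x, 0, -4)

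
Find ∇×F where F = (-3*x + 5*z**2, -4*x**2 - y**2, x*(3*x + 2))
(0, -6*x + 10*z - 2, -8*x)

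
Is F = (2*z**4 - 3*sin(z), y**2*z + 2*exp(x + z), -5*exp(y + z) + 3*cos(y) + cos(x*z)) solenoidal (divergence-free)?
No, ∇·F = -x*sin(x*z) + 2*y*z - 5*exp(y + z)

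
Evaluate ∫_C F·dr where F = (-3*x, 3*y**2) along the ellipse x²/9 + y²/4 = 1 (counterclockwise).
0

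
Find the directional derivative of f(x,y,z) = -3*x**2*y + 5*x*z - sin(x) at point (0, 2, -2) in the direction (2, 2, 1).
-22/3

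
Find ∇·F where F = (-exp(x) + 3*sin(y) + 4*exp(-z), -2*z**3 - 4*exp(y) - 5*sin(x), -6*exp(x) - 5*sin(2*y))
-exp(x) - 4*exp(y)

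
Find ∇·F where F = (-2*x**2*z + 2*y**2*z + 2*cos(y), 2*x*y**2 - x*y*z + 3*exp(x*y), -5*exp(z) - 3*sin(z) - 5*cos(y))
4*x*y - 5*x*z + 3*x*exp(x*y) - 5*exp(z) - 3*cos(z)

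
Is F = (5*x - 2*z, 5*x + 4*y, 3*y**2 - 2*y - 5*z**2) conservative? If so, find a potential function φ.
No, ∇×F = (6*y - 2, -2, 5) ≠ 0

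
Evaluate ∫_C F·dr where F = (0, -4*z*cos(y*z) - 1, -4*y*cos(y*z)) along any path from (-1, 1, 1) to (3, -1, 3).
4*sin(3) + 2 + 4*sin(1)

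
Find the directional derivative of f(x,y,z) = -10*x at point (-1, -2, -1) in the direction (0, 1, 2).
0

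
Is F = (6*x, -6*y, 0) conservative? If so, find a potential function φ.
Yes, F is conservative. φ = 3*x**2 - 3*y**2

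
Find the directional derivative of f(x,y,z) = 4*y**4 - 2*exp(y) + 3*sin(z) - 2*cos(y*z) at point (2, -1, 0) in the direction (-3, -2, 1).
sqrt(14)*(4 + 35*E)*exp(-1)/14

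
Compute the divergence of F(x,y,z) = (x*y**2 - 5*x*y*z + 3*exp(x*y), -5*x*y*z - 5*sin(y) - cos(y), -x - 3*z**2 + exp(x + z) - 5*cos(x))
-5*x*z + y**2 - 5*y*z + 3*y*exp(x*y) - 6*z + exp(x + z) + sin(y) - 5*cos(y)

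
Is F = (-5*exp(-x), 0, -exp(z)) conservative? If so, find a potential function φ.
Yes, F is conservative. φ = -exp(z) + 5*exp(-x)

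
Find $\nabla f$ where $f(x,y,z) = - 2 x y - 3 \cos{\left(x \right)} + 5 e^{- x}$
(-2*y + 3*sin(x) - 5*exp(-x), -2*x, 0)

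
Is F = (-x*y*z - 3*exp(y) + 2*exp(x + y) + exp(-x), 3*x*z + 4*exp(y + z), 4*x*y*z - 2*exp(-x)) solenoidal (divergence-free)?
No, ∇·F = ((4*x*y - y*z + 2*exp(x + y) + 4*exp(y + z))*exp(x) - 1)*exp(-x)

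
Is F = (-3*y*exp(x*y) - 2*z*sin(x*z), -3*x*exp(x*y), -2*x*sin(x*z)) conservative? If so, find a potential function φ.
Yes, F is conservative. φ = -3*exp(x*y) + 2*cos(x*z)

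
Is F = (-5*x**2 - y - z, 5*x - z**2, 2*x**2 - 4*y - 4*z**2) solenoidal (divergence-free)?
No, ∇·F = -10*x - 8*z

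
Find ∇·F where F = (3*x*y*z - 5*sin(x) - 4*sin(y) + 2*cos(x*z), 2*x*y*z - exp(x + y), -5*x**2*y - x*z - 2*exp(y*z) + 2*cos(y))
2*x*z - x + 3*y*z - 2*y*exp(y*z) - 2*z*sin(x*z) - exp(x + y) - 5*cos(x)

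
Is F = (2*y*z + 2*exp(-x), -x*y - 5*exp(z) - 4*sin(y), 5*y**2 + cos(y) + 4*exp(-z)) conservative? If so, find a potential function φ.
No, ∇×F = (10*y + 5*exp(z) - sin(y), 2*y, -y - 2*z) ≠ 0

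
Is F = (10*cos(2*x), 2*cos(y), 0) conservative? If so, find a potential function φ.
Yes, F is conservative. φ = 5*sin(2*x) + 2*sin(y)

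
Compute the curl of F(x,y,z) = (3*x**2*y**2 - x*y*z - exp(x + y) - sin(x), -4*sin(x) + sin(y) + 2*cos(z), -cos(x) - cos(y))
(sin(y) + 2*sin(z), -x*y - sin(x), -6*x**2*y + x*z + exp(x + y) - 4*cos(x))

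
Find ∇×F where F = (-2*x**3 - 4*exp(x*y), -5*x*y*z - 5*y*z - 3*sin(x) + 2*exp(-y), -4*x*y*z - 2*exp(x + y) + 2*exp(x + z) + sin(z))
(5*x*y - 4*x*z + 5*y - 2*exp(x + y), 4*y*z + 2*exp(x + y) - 2*exp(x + z), 4*x*exp(x*y) - 5*y*z - 3*cos(x))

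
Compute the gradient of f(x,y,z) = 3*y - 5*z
(0, 3, -5)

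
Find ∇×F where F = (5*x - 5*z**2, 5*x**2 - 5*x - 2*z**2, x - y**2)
(-2*y + 4*z, -10*z - 1, 10*x - 5)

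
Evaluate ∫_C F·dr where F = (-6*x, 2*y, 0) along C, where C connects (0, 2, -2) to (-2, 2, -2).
-12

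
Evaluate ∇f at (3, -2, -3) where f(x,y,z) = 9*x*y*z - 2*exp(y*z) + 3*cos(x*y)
(54 - 6*sin(6), -81 + 9*sin(6) + 6*exp(6), -54 + 4*exp(6))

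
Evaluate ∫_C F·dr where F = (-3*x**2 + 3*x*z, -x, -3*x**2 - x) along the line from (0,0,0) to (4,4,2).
-76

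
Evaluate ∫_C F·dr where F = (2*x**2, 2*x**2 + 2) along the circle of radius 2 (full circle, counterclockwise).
0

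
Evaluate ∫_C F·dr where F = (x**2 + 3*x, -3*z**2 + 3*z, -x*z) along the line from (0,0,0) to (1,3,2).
-5/2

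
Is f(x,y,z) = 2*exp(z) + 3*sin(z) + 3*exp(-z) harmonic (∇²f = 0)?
No, ∇²f = 2*exp(z) - 3*sin(z) + 3*exp(-z)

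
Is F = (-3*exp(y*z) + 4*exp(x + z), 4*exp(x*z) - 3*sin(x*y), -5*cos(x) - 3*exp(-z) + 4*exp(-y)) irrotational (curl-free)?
No, ∇×F = (-4*x*exp(x*z) - 4*exp(-y), -3*y*exp(y*z) + 4*exp(x + z) - 5*sin(x), -3*y*cos(x*y) + 4*z*exp(x*z) + 3*z*exp(y*z))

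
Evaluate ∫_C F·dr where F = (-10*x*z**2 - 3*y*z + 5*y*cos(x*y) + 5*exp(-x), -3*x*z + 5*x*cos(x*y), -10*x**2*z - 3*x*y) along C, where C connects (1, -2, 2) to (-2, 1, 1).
-5*exp(2) - 6 + 5*exp(-1)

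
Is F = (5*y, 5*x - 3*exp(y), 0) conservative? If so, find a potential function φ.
Yes, F is conservative. φ = 5*x*y - 3*exp(y)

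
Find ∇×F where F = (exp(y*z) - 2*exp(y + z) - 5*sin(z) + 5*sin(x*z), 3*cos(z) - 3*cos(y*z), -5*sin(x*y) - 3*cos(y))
(-5*x*cos(x*y) - 3*y*sin(y*z) + 3*sin(y) + 3*sin(z), 5*x*cos(x*z) + y*exp(y*z) + 5*y*cos(x*y) - 2*exp(y + z) - 5*cos(z), -z*exp(y*z) + 2*exp(y + z))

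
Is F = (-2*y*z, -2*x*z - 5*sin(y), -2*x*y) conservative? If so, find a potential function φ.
Yes, F is conservative. φ = -2*x*y*z + 5*cos(y)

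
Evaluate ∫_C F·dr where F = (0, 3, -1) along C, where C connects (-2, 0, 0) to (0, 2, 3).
3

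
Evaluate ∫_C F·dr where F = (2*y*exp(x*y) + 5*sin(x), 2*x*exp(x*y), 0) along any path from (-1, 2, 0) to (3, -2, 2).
-2*exp(-2) + 2*exp(-6) + 5*cos(1) - 5*cos(3)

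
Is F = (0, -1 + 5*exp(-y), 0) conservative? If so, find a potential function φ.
Yes, F is conservative. φ = -y - 5*exp(-y)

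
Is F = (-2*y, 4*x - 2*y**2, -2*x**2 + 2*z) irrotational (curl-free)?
No, ∇×F = (0, 4*x, 6)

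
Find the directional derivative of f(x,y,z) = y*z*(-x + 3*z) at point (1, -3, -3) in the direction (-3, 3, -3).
-6*sqrt(3)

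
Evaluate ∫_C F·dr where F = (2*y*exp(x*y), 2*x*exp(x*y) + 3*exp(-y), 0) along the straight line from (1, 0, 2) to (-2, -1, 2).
-3*E + 1 + 2*exp(2)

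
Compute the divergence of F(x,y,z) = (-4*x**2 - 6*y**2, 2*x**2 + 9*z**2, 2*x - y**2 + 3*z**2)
-8*x + 6*z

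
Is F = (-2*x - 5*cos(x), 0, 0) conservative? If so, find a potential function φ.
Yes, F is conservative. φ = -x**2 - 5*sin(x)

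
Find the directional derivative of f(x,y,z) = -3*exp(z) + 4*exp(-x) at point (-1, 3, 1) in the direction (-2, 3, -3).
17*sqrt(22)*E/22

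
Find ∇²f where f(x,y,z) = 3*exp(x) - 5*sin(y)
3*exp(x) + 5*sin(y)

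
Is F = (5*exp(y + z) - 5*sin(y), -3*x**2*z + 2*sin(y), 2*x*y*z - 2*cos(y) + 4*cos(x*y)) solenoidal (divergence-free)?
No, ∇·F = 2*x*y + 2*cos(y)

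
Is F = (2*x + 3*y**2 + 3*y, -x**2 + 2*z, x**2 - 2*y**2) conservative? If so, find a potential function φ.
No, ∇×F = (-4*y - 2, -2*x, -2*x - 6*y - 3) ≠ 0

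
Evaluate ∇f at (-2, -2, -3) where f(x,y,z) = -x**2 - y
(4, -1, 0)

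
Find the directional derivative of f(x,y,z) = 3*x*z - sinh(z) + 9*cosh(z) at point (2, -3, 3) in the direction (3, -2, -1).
sqrt(14)*(-9*sinh(3) + cosh(3) + 21)/14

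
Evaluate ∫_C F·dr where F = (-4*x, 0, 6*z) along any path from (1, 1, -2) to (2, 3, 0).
-18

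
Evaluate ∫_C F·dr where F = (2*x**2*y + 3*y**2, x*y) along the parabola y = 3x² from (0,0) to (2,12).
1632/5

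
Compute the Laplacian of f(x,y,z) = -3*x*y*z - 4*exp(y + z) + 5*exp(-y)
(5 - 8*exp(2*y + z))*exp(-y)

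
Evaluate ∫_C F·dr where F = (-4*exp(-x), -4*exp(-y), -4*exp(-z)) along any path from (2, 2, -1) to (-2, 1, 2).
4*(-1 + E - (1 - E)*exp(3))*exp(-2)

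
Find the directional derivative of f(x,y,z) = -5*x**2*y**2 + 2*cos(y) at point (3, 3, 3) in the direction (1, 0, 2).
-54*sqrt(5)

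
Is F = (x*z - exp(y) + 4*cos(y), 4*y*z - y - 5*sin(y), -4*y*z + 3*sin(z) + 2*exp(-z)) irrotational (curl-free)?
No, ∇×F = (-4*y - 4*z, x, exp(y) + 4*sin(y))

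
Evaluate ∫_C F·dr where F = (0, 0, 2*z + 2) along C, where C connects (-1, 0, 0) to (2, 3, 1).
3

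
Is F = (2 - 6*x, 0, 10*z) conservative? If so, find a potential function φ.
Yes, F is conservative. φ = -3*x**2 + 2*x + 5*z**2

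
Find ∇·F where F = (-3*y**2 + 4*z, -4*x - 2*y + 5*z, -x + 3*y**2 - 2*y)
-2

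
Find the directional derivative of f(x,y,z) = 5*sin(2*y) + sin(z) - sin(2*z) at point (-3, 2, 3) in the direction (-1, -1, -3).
sqrt(11)*(-3*cos(3) + 6*cos(6) - 10*cos(4))/11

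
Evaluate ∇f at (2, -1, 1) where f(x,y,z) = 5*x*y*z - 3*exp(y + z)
(-5, 7, -13)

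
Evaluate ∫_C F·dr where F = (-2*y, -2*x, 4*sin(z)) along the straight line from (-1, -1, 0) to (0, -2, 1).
6 - 4*cos(1)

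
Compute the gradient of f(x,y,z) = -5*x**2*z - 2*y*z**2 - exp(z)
(-10*x*z, -2*z**2, -5*x**2 - 4*y*z - exp(z))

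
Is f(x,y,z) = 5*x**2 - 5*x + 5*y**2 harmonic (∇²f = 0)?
No, ∇²f = 20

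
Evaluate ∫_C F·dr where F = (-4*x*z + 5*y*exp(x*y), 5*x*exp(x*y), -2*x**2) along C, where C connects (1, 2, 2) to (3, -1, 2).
-5*exp(2) - 32 + 5*exp(-3)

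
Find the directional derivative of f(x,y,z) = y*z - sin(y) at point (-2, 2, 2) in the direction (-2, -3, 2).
sqrt(17)*(-2 + 3*cos(2))/17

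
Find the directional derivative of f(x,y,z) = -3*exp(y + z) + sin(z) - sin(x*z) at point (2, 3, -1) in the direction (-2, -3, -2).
sqrt(17)*(-2*cos(1) + 2*cos(2) + 15*exp(2))/17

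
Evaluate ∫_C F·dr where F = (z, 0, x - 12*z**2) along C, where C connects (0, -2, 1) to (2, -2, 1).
2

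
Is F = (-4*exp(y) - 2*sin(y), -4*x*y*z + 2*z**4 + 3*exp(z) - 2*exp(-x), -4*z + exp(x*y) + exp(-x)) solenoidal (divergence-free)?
No, ∇·F = -4*x*z - 4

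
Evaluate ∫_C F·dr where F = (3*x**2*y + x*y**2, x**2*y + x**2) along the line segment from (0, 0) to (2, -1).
-16/3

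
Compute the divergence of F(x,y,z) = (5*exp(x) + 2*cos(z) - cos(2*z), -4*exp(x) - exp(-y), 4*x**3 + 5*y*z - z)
5*y + 5*exp(x) - 1 + exp(-y)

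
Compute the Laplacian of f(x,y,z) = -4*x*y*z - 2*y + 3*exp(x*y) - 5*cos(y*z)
3*x**2*exp(x*y) + 3*y**2*exp(x*y) + 5*y**2*cos(y*z) + 5*z**2*cos(y*z)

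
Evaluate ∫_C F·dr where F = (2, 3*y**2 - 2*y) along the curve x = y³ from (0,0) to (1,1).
2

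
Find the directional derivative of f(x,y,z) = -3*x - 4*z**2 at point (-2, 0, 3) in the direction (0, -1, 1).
-12*sqrt(2)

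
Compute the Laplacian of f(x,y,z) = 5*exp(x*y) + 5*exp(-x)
5*x**2*exp(x*y) + 5*y**2*exp(x*y) + 5*exp(-x)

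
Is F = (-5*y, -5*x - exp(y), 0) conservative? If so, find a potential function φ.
Yes, F is conservative. φ = -5*x*y - exp(y)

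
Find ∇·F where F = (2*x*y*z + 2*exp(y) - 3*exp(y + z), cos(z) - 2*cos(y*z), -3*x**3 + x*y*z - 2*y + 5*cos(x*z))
x*y - 5*x*sin(x*z) + 2*y*z + 2*z*sin(y*z)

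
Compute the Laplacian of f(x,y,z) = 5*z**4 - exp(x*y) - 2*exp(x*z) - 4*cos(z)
-x**2*exp(x*y) - 2*x**2*exp(x*z) - y**2*exp(x*y) - 2*z**2*exp(x*z) + 60*z**2 + 4*cos(z)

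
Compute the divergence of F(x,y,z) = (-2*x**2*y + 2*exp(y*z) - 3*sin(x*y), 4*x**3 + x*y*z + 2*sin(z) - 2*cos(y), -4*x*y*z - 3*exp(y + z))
-8*x*y + x*z - 3*y*cos(x*y) - 3*exp(y + z) + 2*sin(y)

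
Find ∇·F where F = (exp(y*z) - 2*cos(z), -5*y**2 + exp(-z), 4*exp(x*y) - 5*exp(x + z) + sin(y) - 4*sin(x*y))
-10*y - 5*exp(x + z)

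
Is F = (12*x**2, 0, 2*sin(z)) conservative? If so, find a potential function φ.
Yes, F is conservative. φ = 4*x**3 - 2*cos(z)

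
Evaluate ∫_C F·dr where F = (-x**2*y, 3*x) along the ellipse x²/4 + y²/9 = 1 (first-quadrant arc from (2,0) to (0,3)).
6*pi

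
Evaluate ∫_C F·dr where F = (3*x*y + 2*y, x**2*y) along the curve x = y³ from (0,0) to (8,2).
1544/7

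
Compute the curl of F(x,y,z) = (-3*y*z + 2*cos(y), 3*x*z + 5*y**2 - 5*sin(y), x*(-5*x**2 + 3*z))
(-3*x, 15*x**2 - 3*y - 3*z, 6*z + 2*sin(y))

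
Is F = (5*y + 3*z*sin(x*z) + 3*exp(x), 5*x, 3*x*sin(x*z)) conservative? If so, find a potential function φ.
Yes, F is conservative. φ = 5*x*y + 3*exp(x) - 3*cos(x*z)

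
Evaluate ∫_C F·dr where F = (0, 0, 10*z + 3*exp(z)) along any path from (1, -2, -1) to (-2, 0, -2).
-3*exp(-1) + 3*exp(-2) + 15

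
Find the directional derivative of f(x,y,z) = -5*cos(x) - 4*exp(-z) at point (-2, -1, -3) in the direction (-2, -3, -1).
sqrt(14)*(-2*exp(3) + 5*sin(2))/7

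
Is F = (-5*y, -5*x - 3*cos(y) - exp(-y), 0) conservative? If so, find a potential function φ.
Yes, F is conservative. φ = -5*x*y - 3*sin(y) + exp(-y)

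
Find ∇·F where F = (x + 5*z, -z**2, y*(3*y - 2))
1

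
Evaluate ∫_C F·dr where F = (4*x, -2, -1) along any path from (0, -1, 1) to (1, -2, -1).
6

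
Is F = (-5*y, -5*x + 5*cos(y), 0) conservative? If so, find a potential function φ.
Yes, F is conservative. φ = -5*x*y + 5*sin(y)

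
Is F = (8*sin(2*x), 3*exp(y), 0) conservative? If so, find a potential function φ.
Yes, F is conservative. φ = 3*exp(y) - 4*cos(2*x)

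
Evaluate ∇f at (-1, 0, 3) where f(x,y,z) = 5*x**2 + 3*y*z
(-10, 9, 0)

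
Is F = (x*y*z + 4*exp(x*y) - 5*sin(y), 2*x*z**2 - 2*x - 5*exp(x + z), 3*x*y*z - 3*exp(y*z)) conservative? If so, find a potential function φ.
No, ∇×F = (-x*z - 3*z*exp(y*z) + 5*exp(x + z), y*(x - 3*z), -x*z - 4*x*exp(x*y) + 2*z**2 - 5*exp(x + z) + 5*cos(y) - 2) ≠ 0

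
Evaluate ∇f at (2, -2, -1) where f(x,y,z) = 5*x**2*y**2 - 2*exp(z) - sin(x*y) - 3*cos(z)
(2*cos(4) + 80, -80 - 2*cos(4), -3*sin(1) - 2*exp(-1))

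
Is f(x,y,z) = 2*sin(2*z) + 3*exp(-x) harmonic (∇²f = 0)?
No, ∇²f = -8*sin(2*z) + 3*exp(-x)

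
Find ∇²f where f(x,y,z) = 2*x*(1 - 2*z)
0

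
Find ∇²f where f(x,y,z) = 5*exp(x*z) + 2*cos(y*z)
5*x**2*exp(x*z) - 2*y**2*cos(y*z) + 5*z**2*exp(x*z) - 2*z**2*cos(y*z)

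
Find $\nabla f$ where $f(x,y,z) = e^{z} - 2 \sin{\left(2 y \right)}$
(0, -4*cos(2*y), exp(z))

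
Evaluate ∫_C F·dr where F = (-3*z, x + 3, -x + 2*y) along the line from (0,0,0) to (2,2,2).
4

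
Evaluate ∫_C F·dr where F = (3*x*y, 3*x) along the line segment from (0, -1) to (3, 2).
27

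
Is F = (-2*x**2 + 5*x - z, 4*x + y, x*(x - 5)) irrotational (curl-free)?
No, ∇×F = (0, 4 - 2*x, 4)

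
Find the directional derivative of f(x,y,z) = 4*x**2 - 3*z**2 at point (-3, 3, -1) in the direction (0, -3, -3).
-3*sqrt(2)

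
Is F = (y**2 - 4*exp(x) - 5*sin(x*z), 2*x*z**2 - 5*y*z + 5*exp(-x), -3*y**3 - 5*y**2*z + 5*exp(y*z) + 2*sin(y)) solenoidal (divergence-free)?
No, ∇·F = -5*y**2 + 5*y*exp(y*z) - 5*z*cos(x*z) - 5*z - 4*exp(x)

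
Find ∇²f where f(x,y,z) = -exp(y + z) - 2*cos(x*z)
2*x**2*cos(x*z) + 2*z**2*cos(x*z) - 2*exp(y + z)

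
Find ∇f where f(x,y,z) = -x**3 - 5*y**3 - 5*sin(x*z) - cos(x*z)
(-3*x**2 + z*sin(x*z) - 5*z*cos(x*z), -15*y**2, x*(sin(x*z) - 5*cos(x*z)))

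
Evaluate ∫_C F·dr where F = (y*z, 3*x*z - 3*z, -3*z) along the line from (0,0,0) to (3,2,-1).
-13/2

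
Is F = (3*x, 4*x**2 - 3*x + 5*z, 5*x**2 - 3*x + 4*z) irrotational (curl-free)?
No, ∇×F = (-5, 3 - 10*x, 8*x - 3)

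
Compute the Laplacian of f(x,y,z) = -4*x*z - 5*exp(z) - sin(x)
-5*exp(z) + sin(x)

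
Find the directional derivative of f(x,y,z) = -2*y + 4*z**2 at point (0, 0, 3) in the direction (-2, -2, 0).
sqrt(2)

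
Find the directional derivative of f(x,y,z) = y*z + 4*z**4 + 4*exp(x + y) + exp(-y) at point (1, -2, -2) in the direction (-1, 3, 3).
sqrt(19)*(-396*E - 3*exp(3) + 8)*exp(-1)/19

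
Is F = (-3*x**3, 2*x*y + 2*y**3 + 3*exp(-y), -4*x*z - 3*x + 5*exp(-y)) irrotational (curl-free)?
No, ∇×F = (-5*exp(-y), 4*z + 3, 2*y)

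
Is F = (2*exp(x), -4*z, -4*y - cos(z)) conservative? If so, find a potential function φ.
Yes, F is conservative. φ = -4*y*z + 2*exp(x) - sin(z)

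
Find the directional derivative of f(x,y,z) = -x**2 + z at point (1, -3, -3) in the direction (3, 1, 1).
-5*sqrt(11)/11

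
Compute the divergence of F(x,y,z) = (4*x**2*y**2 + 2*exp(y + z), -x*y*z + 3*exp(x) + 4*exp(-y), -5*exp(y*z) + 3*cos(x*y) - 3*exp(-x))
8*x*y**2 - x*z - 5*y*exp(y*z) - 4*exp(-y)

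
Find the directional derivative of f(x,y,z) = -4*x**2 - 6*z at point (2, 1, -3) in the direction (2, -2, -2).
-10*sqrt(3)/3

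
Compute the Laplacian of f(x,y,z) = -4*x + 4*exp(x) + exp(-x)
4*exp(x) + exp(-x)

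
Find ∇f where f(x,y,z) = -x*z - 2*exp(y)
(-z, -2*exp(y), -x)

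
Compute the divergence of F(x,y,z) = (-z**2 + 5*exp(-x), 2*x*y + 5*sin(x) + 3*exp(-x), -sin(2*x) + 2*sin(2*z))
2*x + 4*cos(2*z) - 5*exp(-x)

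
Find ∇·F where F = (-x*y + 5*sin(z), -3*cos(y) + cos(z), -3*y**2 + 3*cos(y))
-y + 3*sin(y)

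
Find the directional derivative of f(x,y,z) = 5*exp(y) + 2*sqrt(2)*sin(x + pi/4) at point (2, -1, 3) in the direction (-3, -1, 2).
-5*sqrt(14)*exp(-1)/14 - 6*sqrt(7)*cos(pi/4 + 2)/7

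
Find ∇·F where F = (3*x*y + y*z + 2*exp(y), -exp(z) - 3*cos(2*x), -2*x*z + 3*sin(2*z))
-2*x + 3*y + 6*cos(2*z)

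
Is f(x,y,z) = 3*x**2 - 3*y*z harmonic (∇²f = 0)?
No, ∇²f = 6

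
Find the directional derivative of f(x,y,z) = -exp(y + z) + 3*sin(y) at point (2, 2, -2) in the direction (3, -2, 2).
-6*sqrt(17)*cos(2)/17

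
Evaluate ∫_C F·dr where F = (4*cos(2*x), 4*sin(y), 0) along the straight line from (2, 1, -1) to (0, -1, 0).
-2*sin(4)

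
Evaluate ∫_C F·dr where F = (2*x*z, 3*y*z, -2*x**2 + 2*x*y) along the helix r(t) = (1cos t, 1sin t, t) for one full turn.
-5*pi/2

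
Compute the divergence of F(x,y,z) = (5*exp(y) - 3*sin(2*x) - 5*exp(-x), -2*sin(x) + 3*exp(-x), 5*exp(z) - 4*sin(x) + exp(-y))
5*exp(z) - 6*cos(2*x) + 5*exp(-x)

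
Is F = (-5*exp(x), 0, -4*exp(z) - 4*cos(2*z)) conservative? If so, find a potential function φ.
Yes, F is conservative. φ = -5*exp(x) - 4*exp(z) - 2*sin(2*z)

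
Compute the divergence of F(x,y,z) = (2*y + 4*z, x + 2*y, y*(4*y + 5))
2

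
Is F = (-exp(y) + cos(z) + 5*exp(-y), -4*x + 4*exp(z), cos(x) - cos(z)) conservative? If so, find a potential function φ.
No, ∇×F = (-4*exp(z), sin(x) - sin(z), exp(y) - 4 + 5*exp(-y)) ≠ 0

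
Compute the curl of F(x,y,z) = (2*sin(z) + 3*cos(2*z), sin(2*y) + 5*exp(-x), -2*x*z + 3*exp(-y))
(-3*exp(-y), 2*z - 6*sin(2*z) + 2*cos(z), -5*exp(-x))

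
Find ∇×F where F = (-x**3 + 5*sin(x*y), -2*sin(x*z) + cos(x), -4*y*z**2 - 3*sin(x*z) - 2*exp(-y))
(2*x*cos(x*z) - 4*z**2 + 2*exp(-y), 3*z*cos(x*z), -5*x*cos(x*y) - 2*z*cos(x*z) - sin(x))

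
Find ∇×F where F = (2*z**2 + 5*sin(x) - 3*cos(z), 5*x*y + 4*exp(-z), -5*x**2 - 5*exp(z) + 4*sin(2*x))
(4*exp(-z), 10*x + 4*z + 3*sin(z) - 8*cos(2*x), 5*y)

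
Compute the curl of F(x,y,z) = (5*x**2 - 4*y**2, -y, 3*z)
(0, 0, 8*y)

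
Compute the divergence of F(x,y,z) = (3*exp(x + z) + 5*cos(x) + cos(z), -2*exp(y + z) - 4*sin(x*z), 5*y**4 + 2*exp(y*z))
2*y*exp(y*z) + 3*exp(x + z) - 2*exp(y + z) - 5*sin(x)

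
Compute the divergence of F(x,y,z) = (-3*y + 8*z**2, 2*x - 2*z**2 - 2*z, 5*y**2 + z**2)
2*z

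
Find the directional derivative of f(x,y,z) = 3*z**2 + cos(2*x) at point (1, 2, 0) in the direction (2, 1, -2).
-4*sin(2)/3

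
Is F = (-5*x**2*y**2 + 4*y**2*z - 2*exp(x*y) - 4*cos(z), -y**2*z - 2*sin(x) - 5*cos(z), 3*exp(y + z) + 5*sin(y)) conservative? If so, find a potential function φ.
No, ∇×F = (y**2 + 3*exp(y + z) - 5*sin(z) + 5*cos(y), 4*y**2 + 4*sin(z), 10*x**2*y + 2*x*exp(x*y) - 8*y*z - 2*cos(x)) ≠ 0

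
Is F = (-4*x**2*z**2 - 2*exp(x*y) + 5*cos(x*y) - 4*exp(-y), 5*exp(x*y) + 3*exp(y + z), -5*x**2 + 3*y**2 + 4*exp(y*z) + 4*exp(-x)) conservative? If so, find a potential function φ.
No, ∇×F = (6*y + 4*z*exp(y*z) - 3*exp(y + z), -8*x**2*z + 10*x + 4*exp(-x), 2*x*exp(x*y) + 5*x*sin(x*y) + 5*y*exp(x*y) - 4*exp(-y)) ≠ 0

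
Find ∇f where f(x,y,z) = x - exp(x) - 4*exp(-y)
(1 - exp(x), 4*exp(-y), 0)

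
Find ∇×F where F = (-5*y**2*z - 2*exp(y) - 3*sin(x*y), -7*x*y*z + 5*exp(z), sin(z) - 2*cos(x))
(7*x*y - 5*exp(z), -5*y**2 - 2*sin(x), 3*x*cos(x*y) + 3*y*z + 2*exp(y))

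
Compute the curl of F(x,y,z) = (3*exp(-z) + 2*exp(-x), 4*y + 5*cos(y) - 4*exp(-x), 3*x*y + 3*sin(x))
(3*x, -3*y - 3*cos(x) - 3*exp(-z), 4*exp(-x))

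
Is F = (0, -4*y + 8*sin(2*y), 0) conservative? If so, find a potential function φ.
Yes, F is conservative. φ = -2*y**2 - 4*cos(2*y)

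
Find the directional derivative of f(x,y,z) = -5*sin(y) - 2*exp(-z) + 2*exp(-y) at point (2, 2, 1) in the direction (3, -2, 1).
sqrt(14)*(5*exp(2)*cos(2) + 2 + E)*exp(-2)/7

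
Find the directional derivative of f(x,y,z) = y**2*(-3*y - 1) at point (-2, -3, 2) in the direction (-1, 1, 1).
-25*sqrt(3)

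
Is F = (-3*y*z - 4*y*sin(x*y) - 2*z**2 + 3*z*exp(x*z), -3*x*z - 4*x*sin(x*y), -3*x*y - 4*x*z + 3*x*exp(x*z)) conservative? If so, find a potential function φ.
Yes, F is conservative. φ = -3*x*y*z - 2*x*z**2 + 3*exp(x*z) + 4*cos(x*y)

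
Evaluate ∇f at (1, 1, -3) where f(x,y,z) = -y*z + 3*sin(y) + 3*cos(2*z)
(0, 3*cos(1) + 3, 6*sin(6) - 1)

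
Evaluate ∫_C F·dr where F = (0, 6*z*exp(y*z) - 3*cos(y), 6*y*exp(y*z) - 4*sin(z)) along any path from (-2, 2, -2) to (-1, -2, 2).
6*sin(2)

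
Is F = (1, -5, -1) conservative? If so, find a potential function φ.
Yes, F is conservative. φ = x - 5*y - z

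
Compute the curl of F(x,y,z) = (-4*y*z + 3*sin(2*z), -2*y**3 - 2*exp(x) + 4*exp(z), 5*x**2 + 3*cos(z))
(-4*exp(z), -10*x - 4*y + 6*cos(2*z), 4*z - 2*exp(x))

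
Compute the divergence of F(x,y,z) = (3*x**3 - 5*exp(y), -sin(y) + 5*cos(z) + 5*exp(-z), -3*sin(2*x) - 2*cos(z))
9*x**2 + 2*sin(z) - cos(y)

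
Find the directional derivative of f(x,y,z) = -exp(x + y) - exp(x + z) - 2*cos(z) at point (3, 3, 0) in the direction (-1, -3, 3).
2*sqrt(19)*(-1 + 2*exp(3))*exp(3)/19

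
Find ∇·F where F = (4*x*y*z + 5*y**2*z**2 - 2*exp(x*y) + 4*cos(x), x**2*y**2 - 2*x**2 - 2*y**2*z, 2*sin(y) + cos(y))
2*x**2*y - 2*y*exp(x*y) - 4*sin(x)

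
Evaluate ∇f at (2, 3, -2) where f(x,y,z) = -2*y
(0, -2, 0)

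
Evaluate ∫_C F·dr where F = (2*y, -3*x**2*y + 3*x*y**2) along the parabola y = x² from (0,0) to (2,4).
1072/21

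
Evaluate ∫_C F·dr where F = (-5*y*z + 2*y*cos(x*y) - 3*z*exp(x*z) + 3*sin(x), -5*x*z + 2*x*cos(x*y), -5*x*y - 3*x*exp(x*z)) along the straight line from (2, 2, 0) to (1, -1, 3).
-3*exp(3) - 2*sin(1) - 3*cos(1) + 3*cos(2) - 2*sin(4) + 18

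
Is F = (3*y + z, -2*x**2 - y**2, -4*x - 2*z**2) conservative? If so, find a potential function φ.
No, ∇×F = (0, 5, -4*x - 3) ≠ 0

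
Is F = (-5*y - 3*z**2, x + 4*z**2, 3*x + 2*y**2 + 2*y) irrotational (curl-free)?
No, ∇×F = (4*y - 8*z + 2, -6*z - 3, 6)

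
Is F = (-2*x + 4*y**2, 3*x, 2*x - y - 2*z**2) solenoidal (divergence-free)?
No, ∇·F = -4*z - 2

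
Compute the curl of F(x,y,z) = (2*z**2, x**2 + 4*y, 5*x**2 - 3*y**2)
(-6*y, -10*x + 4*z, 2*x)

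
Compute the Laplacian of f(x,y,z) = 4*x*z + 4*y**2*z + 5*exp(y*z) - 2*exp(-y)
5*y**2*exp(y*z) + 5*z**2*exp(y*z) + 8*z - 2*exp(-y)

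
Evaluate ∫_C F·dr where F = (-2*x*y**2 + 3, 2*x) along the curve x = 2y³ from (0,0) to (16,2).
-704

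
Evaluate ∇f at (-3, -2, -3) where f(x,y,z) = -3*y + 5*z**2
(0, -3, -30)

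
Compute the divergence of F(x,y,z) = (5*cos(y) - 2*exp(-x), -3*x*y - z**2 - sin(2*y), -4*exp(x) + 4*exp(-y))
-3*x - 2*cos(2*y) + 2*exp(-x)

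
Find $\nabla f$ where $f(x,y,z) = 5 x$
(5, 0, 0)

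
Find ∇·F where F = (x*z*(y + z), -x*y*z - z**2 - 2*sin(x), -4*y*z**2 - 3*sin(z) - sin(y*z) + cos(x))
-x*z - 7*y*z - y*cos(y*z) + z**2 - 3*cos(z)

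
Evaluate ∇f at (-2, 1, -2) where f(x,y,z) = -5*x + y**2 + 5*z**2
(-5, 2, -20)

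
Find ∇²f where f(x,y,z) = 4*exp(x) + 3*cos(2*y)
4*exp(x) - 12*cos(2*y)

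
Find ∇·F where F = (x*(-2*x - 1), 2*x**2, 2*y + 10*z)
9 - 4*x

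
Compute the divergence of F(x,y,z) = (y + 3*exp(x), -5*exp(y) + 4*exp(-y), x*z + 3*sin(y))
x + 3*exp(x) - 5*exp(y) - 4*exp(-y)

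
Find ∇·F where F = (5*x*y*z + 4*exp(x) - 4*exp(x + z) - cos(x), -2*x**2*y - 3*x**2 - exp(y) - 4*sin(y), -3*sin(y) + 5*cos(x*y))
-2*x**2 + 5*y*z + 4*exp(x) - exp(y) - 4*exp(x + z) + sin(x) - 4*cos(y)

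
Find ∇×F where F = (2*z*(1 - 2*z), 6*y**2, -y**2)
(-2*y, 2 - 8*z, 0)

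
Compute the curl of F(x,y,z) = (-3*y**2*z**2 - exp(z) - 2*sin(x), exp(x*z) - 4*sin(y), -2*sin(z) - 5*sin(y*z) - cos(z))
(-x*exp(x*z) - 5*z*cos(y*z), -6*y**2*z - exp(z), z*(6*y*z + exp(x*z)))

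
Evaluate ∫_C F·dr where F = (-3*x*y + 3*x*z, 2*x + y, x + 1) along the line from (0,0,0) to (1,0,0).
0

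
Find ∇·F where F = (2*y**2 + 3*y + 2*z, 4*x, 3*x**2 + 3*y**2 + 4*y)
0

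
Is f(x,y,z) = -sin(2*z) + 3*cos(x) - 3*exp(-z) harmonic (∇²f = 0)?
No, ∇²f = 4*sin(2*z) - 3*cos(x) - 3*exp(-z)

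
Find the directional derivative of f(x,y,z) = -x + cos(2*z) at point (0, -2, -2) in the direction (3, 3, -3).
-sqrt(3)*(2*sin(4) + 1)/3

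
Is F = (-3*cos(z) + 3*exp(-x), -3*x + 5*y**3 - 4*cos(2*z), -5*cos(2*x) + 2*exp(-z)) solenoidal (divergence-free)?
No, ∇·F = 15*y**2 - 2*exp(-z) - 3*exp(-x)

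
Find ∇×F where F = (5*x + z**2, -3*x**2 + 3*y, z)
(0, 2*z, -6*x)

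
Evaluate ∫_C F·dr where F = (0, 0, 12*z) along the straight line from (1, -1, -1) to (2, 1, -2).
18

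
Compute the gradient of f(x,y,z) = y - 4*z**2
(0, 1, -8*z)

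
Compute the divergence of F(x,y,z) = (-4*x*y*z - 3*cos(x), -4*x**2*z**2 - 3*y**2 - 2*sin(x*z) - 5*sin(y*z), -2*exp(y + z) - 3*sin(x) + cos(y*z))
-4*y*z - y*sin(y*z) - 6*y - 5*z*cos(y*z) - 2*exp(y + z) + 3*sin(x)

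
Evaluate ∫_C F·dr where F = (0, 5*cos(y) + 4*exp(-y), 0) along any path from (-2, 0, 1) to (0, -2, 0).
-4*exp(2) - 5*sin(2) + 4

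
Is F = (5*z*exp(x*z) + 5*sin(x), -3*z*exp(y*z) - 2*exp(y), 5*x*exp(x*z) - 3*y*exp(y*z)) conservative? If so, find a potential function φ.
Yes, F is conservative. φ = -2*exp(y) + 5*exp(x*z) - 3*exp(y*z) - 5*cos(x)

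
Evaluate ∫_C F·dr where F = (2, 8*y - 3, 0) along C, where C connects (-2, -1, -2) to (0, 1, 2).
-2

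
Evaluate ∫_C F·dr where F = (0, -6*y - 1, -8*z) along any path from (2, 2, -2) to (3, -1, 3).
-8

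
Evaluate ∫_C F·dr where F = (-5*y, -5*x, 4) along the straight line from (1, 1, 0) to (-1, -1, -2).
-8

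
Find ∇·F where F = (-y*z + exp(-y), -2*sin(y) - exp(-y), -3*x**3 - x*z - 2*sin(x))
-x - 2*cos(y) + exp(-y)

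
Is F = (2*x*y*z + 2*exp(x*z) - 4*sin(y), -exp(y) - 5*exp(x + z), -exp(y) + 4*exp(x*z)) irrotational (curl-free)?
No, ∇×F = (-exp(y) + 5*exp(x + z), 2*x*y + 2*x*exp(x*z) - 4*z*exp(x*z), -2*x*z - 5*exp(x + z) + 4*cos(y))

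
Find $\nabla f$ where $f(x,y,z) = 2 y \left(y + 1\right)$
(0, 4*y + 2, 0)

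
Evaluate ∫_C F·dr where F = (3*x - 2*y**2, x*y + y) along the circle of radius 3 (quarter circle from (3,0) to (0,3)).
36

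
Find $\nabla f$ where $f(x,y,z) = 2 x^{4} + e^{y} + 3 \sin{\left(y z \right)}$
(8*x**3, 3*z*cos(y*z) + exp(y), 3*y*cos(y*z))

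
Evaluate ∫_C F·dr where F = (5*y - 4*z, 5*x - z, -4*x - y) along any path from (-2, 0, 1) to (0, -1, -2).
-10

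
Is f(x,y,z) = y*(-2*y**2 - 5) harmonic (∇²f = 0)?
No, ∇²f = -12*y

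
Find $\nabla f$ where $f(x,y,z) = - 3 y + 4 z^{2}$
(0, -3, 8*z)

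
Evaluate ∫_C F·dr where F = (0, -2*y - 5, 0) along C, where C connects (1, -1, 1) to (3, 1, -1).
-10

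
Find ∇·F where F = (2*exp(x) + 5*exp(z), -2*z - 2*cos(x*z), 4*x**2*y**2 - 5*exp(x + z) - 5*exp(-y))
(2 - 5*exp(z))*exp(x)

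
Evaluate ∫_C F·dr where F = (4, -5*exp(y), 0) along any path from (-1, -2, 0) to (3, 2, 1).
16 - 10*sinh(2)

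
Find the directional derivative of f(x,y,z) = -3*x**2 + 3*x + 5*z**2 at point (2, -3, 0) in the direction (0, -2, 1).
0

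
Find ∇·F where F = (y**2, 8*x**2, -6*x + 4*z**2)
8*z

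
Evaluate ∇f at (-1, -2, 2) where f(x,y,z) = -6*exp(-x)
(6*E, 0, 0)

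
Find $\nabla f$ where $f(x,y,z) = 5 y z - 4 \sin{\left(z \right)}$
(0, 5*z, 5*y - 4*cos(z))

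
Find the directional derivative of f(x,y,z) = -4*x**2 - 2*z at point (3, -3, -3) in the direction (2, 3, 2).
-52*sqrt(17)/17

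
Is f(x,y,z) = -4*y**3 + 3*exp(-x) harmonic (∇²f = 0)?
No, ∇²f = -24*y + 3*exp(-x)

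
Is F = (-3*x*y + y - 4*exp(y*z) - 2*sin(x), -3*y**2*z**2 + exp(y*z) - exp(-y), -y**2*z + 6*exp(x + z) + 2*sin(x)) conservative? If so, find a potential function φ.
No, ∇×F = (y*(6*y*z - 2*z - exp(y*z)), -4*y*exp(y*z) - 6*exp(x + z) - 2*cos(x), 3*x + 4*z*exp(y*z) - 1) ≠ 0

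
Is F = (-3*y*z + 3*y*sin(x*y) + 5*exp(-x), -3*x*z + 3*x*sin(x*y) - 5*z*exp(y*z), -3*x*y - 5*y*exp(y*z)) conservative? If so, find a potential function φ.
Yes, F is conservative. φ = -3*x*y*z - 5*exp(y*z) - 3*cos(x*y) - 5*exp(-x)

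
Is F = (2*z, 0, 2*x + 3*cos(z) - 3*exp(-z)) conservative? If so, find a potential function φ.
Yes, F is conservative. φ = 2*x*z + 3*sin(z) + 3*exp(-z)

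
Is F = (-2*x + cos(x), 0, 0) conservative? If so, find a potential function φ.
Yes, F is conservative. φ = -x**2 + sin(x)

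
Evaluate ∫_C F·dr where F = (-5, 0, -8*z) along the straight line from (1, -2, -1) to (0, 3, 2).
-7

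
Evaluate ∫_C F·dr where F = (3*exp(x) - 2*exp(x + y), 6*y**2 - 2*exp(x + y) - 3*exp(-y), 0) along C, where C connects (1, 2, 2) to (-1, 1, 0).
-16 - 3*E - 3*exp(-2) + 6*exp(-1) + 2*exp(3)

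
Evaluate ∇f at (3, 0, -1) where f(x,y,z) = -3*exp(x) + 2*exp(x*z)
((-3*exp(6) - 2)*exp(-3), 0, 6*exp(-3))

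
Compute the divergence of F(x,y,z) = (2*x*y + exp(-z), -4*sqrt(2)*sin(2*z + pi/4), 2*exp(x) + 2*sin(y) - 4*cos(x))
2*y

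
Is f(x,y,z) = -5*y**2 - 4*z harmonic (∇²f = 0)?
No, ∇²f = -10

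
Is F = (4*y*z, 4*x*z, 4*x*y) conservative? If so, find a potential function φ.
Yes, F is conservative. φ = 4*x*y*z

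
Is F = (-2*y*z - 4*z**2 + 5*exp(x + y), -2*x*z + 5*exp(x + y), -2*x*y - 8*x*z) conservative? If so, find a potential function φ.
Yes, F is conservative. φ = -2*x*y*z - 4*x*z**2 + 5*exp(x + y)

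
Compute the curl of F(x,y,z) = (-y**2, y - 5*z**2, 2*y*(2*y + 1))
(8*y + 10*z + 2, 0, 2*y)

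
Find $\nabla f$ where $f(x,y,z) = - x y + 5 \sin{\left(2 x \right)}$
(-y + 10*cos(2*x), -x, 0)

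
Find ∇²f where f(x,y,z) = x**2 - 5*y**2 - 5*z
-8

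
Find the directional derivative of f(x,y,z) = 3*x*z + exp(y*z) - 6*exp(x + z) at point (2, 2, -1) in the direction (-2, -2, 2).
sqrt(3)*(1 + 3*exp(2))*exp(-2)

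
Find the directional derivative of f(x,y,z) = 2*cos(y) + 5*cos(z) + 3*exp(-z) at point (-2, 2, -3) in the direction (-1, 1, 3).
sqrt(11)*(-9*exp(3) - 2*sin(2) + 15*sin(3))/11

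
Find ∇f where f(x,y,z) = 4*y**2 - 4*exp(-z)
(0, 8*y, 4*exp(-z))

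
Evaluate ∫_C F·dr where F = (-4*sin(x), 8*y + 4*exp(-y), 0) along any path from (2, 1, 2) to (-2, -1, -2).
-8*sinh(1)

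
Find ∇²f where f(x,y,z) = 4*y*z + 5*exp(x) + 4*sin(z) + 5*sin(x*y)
-5*x**2*sin(x*y) - 5*y**2*sin(x*y) + 5*exp(x) - 4*sin(z)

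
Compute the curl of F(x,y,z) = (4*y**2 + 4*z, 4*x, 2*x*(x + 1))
(0, 2 - 4*x, 4 - 8*y)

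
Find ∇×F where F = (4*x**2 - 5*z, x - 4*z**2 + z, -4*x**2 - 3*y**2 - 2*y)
(-6*y + 8*z - 3, 8*x - 5, 1)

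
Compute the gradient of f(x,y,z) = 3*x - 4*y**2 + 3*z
(3, -8*y, 3)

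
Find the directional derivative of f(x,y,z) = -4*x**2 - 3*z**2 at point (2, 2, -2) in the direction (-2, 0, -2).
2*sqrt(2)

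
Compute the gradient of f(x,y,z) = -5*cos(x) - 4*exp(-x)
(5*sin(x) + 4*exp(-x), 0, 0)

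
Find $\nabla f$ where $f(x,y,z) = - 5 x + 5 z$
(-5, 0, 5)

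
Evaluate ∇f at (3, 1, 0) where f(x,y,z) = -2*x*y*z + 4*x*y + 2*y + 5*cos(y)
(4, 14 - 5*sin(1), -6)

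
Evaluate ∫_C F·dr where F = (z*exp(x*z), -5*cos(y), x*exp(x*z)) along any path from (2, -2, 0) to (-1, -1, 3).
-5*sin(2) - 1 + exp(-3) + 5*sin(1)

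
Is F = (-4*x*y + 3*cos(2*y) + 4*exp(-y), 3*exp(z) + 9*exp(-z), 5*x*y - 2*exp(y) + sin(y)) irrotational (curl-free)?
No, ∇×F = (5*x - 2*exp(y) - 3*exp(z) + cos(y) + 9*exp(-z), -5*y, 4*x + 6*sin(2*y) + 4*exp(-y))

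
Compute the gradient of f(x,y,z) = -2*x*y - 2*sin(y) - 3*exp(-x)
(-2*y + 3*exp(-x), -2*x - 2*cos(y), 0)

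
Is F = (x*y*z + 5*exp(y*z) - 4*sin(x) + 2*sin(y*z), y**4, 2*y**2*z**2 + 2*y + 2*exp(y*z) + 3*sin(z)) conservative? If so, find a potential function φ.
No, ∇×F = (4*y*z**2 + 2*z*exp(y*z) + 2, y*(x + 5*exp(y*z) + 2*cos(y*z)), -z*(x + 5*exp(y*z) + 2*cos(y*z))) ≠ 0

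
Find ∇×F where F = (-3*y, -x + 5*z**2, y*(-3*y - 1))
(-6*y - 10*z - 1, 0, 2)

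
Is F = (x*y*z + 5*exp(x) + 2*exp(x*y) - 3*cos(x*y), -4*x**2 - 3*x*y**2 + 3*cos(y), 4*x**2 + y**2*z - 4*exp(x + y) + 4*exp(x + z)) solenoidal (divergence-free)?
No, ∇·F = -6*x*y + y**2 + y*z + 2*y*exp(x*y) + 3*y*sin(x*y) + 5*exp(x) + 4*exp(x + z) - 3*sin(y)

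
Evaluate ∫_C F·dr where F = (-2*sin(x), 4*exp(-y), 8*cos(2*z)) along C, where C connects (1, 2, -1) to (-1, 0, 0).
-4 + 4*exp(-2) + 4*sin(2)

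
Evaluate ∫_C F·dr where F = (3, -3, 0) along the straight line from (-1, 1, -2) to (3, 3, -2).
6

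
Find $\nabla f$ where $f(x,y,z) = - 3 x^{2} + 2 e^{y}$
(-6*x, 2*exp(y), 0)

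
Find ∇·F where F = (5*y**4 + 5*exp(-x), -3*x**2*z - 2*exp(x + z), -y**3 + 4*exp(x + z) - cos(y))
(4*exp(2*x + z) - 5)*exp(-x)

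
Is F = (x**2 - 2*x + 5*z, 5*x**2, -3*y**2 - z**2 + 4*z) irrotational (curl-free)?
No, ∇×F = (-6*y, 5, 10*x)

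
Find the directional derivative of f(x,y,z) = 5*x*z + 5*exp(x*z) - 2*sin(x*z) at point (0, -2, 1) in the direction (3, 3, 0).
4*sqrt(2)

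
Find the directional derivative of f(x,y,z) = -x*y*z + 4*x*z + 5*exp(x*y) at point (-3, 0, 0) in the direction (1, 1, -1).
-sqrt(3)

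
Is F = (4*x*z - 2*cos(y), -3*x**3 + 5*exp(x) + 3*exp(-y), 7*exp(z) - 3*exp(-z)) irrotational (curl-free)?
No, ∇×F = (0, 4*x, -9*x**2 + 5*exp(x) - 2*sin(y))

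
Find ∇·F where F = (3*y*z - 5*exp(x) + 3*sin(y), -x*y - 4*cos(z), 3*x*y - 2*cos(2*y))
-x - 5*exp(x)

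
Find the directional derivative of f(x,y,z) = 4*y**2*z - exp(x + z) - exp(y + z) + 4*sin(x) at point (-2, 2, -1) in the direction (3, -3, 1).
2*sqrt(19)*(6*exp(3)*cos(2) - 2 + exp(4) + 32*exp(3))*exp(-3)/19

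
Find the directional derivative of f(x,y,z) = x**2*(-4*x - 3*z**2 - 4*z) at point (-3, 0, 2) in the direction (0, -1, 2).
-288*sqrt(5)/5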